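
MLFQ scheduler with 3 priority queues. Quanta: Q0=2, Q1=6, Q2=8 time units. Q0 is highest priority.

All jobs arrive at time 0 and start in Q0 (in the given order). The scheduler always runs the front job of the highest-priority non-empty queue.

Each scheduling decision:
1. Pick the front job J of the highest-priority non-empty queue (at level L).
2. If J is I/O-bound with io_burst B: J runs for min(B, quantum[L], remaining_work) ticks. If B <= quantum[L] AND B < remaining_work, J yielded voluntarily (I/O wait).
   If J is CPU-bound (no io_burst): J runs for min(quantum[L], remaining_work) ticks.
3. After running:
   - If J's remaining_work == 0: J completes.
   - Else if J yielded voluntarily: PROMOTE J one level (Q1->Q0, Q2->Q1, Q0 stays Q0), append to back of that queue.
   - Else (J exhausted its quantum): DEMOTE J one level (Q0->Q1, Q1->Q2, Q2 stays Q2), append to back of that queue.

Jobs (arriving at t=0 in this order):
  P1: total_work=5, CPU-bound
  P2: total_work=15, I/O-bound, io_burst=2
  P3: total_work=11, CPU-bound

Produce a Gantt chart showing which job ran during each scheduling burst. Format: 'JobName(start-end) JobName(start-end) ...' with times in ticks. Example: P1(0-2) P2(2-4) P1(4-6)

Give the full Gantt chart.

Answer: P1(0-2) P2(2-4) P3(4-6) P2(6-8) P2(8-10) P2(10-12) P2(12-14) P2(14-16) P2(16-18) P2(18-19) P1(19-22) P3(22-28) P3(28-31)

Derivation:
t=0-2: P1@Q0 runs 2, rem=3, quantum used, demote→Q1. Q0=[P2,P3] Q1=[P1] Q2=[]
t=2-4: P2@Q0 runs 2, rem=13, I/O yield, promote→Q0. Q0=[P3,P2] Q1=[P1] Q2=[]
t=4-6: P3@Q0 runs 2, rem=9, quantum used, demote→Q1. Q0=[P2] Q1=[P1,P3] Q2=[]
t=6-8: P2@Q0 runs 2, rem=11, I/O yield, promote→Q0. Q0=[P2] Q1=[P1,P3] Q2=[]
t=8-10: P2@Q0 runs 2, rem=9, I/O yield, promote→Q0. Q0=[P2] Q1=[P1,P3] Q2=[]
t=10-12: P2@Q0 runs 2, rem=7, I/O yield, promote→Q0. Q0=[P2] Q1=[P1,P3] Q2=[]
t=12-14: P2@Q0 runs 2, rem=5, I/O yield, promote→Q0. Q0=[P2] Q1=[P1,P3] Q2=[]
t=14-16: P2@Q0 runs 2, rem=3, I/O yield, promote→Q0. Q0=[P2] Q1=[P1,P3] Q2=[]
t=16-18: P2@Q0 runs 2, rem=1, I/O yield, promote→Q0. Q0=[P2] Q1=[P1,P3] Q2=[]
t=18-19: P2@Q0 runs 1, rem=0, completes. Q0=[] Q1=[P1,P3] Q2=[]
t=19-22: P1@Q1 runs 3, rem=0, completes. Q0=[] Q1=[P3] Q2=[]
t=22-28: P3@Q1 runs 6, rem=3, quantum used, demote→Q2. Q0=[] Q1=[] Q2=[P3]
t=28-31: P3@Q2 runs 3, rem=0, completes. Q0=[] Q1=[] Q2=[]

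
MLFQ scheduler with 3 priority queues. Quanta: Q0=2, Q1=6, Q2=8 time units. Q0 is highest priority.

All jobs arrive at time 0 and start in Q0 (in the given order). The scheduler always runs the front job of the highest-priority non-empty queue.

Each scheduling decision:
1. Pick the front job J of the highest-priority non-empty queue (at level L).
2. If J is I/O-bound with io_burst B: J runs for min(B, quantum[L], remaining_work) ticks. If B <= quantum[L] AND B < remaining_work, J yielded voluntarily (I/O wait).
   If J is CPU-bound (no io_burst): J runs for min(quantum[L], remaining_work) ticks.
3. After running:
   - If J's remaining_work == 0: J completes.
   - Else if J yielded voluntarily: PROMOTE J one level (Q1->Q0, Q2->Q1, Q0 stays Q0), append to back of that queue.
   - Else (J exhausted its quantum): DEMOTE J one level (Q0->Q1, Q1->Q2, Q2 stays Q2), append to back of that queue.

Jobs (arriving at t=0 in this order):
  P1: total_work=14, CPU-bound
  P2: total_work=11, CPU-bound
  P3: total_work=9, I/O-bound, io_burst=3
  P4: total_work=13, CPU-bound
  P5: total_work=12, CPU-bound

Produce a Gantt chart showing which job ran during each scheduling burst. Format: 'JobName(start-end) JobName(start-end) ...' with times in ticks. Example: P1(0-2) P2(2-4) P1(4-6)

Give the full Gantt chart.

Answer: P1(0-2) P2(2-4) P3(4-6) P4(6-8) P5(8-10) P1(10-16) P2(16-22) P3(22-25) P3(25-27) P4(27-33) P5(33-39) P3(39-41) P1(41-47) P2(47-50) P4(50-55) P5(55-59)

Derivation:
t=0-2: P1@Q0 runs 2, rem=12, quantum used, demote→Q1. Q0=[P2,P3,P4,P5] Q1=[P1] Q2=[]
t=2-4: P2@Q0 runs 2, rem=9, quantum used, demote→Q1. Q0=[P3,P4,P5] Q1=[P1,P2] Q2=[]
t=4-6: P3@Q0 runs 2, rem=7, quantum used, demote→Q1. Q0=[P4,P5] Q1=[P1,P2,P3] Q2=[]
t=6-8: P4@Q0 runs 2, rem=11, quantum used, demote→Q1. Q0=[P5] Q1=[P1,P2,P3,P4] Q2=[]
t=8-10: P5@Q0 runs 2, rem=10, quantum used, demote→Q1. Q0=[] Q1=[P1,P2,P3,P4,P5] Q2=[]
t=10-16: P1@Q1 runs 6, rem=6, quantum used, demote→Q2. Q0=[] Q1=[P2,P3,P4,P5] Q2=[P1]
t=16-22: P2@Q1 runs 6, rem=3, quantum used, demote→Q2. Q0=[] Q1=[P3,P4,P5] Q2=[P1,P2]
t=22-25: P3@Q1 runs 3, rem=4, I/O yield, promote→Q0. Q0=[P3] Q1=[P4,P5] Q2=[P1,P2]
t=25-27: P3@Q0 runs 2, rem=2, quantum used, demote→Q1. Q0=[] Q1=[P4,P5,P3] Q2=[P1,P2]
t=27-33: P4@Q1 runs 6, rem=5, quantum used, demote→Q2. Q0=[] Q1=[P5,P3] Q2=[P1,P2,P4]
t=33-39: P5@Q1 runs 6, rem=4, quantum used, demote→Q2. Q0=[] Q1=[P3] Q2=[P1,P2,P4,P5]
t=39-41: P3@Q1 runs 2, rem=0, completes. Q0=[] Q1=[] Q2=[P1,P2,P4,P5]
t=41-47: P1@Q2 runs 6, rem=0, completes. Q0=[] Q1=[] Q2=[P2,P4,P5]
t=47-50: P2@Q2 runs 3, rem=0, completes. Q0=[] Q1=[] Q2=[P4,P5]
t=50-55: P4@Q2 runs 5, rem=0, completes. Q0=[] Q1=[] Q2=[P5]
t=55-59: P5@Q2 runs 4, rem=0, completes. Q0=[] Q1=[] Q2=[]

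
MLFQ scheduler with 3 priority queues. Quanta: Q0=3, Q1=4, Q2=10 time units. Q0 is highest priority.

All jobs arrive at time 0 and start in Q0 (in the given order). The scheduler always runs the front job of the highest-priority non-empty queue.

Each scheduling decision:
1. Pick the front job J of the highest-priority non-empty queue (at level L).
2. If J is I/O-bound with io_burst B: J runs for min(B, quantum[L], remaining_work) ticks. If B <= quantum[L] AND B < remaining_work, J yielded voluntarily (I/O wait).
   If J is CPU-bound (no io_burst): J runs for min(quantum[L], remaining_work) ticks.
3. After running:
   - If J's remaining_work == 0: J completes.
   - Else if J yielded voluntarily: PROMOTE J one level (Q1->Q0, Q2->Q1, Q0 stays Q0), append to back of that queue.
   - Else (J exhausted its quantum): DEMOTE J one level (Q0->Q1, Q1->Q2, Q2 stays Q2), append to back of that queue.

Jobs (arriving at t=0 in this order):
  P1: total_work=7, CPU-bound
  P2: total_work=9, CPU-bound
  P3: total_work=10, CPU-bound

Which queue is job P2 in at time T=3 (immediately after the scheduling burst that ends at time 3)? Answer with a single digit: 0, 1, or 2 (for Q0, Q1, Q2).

Answer: 0

Derivation:
t=0-3: P1@Q0 runs 3, rem=4, quantum used, demote→Q1. Q0=[P2,P3] Q1=[P1] Q2=[]
t=3-6: P2@Q0 runs 3, rem=6, quantum used, demote→Q1. Q0=[P3] Q1=[P1,P2] Q2=[]
t=6-9: P3@Q0 runs 3, rem=7, quantum used, demote→Q1. Q0=[] Q1=[P1,P2,P3] Q2=[]
t=9-13: P1@Q1 runs 4, rem=0, completes. Q0=[] Q1=[P2,P3] Q2=[]
t=13-17: P2@Q1 runs 4, rem=2, quantum used, demote→Q2. Q0=[] Q1=[P3] Q2=[P2]
t=17-21: P3@Q1 runs 4, rem=3, quantum used, demote→Q2. Q0=[] Q1=[] Q2=[P2,P3]
t=21-23: P2@Q2 runs 2, rem=0, completes. Q0=[] Q1=[] Q2=[P3]
t=23-26: P3@Q2 runs 3, rem=0, completes. Q0=[] Q1=[] Q2=[]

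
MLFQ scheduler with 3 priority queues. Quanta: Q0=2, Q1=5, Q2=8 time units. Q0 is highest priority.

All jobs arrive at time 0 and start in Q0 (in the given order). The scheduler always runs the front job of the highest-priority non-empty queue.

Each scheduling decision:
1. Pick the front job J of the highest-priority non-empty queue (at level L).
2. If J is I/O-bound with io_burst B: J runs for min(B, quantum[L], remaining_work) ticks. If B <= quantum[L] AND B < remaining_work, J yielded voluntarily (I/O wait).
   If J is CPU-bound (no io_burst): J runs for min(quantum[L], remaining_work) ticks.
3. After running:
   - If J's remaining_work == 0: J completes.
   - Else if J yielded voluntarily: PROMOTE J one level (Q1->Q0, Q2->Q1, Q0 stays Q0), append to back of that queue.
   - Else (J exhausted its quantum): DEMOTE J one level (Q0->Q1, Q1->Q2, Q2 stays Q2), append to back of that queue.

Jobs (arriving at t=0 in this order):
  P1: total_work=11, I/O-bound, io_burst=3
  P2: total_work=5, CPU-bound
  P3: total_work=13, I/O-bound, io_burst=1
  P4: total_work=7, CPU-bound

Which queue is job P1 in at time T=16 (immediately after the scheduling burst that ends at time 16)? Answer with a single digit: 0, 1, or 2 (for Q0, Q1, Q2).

Answer: 1

Derivation:
t=0-2: P1@Q0 runs 2, rem=9, quantum used, demote→Q1. Q0=[P2,P3,P4] Q1=[P1] Q2=[]
t=2-4: P2@Q0 runs 2, rem=3, quantum used, demote→Q1. Q0=[P3,P4] Q1=[P1,P2] Q2=[]
t=4-5: P3@Q0 runs 1, rem=12, I/O yield, promote→Q0. Q0=[P4,P3] Q1=[P1,P2] Q2=[]
t=5-7: P4@Q0 runs 2, rem=5, quantum used, demote→Q1. Q0=[P3] Q1=[P1,P2,P4] Q2=[]
t=7-8: P3@Q0 runs 1, rem=11, I/O yield, promote→Q0. Q0=[P3] Q1=[P1,P2,P4] Q2=[]
t=8-9: P3@Q0 runs 1, rem=10, I/O yield, promote→Q0. Q0=[P3] Q1=[P1,P2,P4] Q2=[]
t=9-10: P3@Q0 runs 1, rem=9, I/O yield, promote→Q0. Q0=[P3] Q1=[P1,P2,P4] Q2=[]
t=10-11: P3@Q0 runs 1, rem=8, I/O yield, promote→Q0. Q0=[P3] Q1=[P1,P2,P4] Q2=[]
t=11-12: P3@Q0 runs 1, rem=7, I/O yield, promote→Q0. Q0=[P3] Q1=[P1,P2,P4] Q2=[]
t=12-13: P3@Q0 runs 1, rem=6, I/O yield, promote→Q0. Q0=[P3] Q1=[P1,P2,P4] Q2=[]
t=13-14: P3@Q0 runs 1, rem=5, I/O yield, promote→Q0. Q0=[P3] Q1=[P1,P2,P4] Q2=[]
t=14-15: P3@Q0 runs 1, rem=4, I/O yield, promote→Q0. Q0=[P3] Q1=[P1,P2,P4] Q2=[]
t=15-16: P3@Q0 runs 1, rem=3, I/O yield, promote→Q0. Q0=[P3] Q1=[P1,P2,P4] Q2=[]
t=16-17: P3@Q0 runs 1, rem=2, I/O yield, promote→Q0. Q0=[P3] Q1=[P1,P2,P4] Q2=[]
t=17-18: P3@Q0 runs 1, rem=1, I/O yield, promote→Q0. Q0=[P3] Q1=[P1,P2,P4] Q2=[]
t=18-19: P3@Q0 runs 1, rem=0, completes. Q0=[] Q1=[P1,P2,P4] Q2=[]
t=19-22: P1@Q1 runs 3, rem=6, I/O yield, promote→Q0. Q0=[P1] Q1=[P2,P4] Q2=[]
t=22-24: P1@Q0 runs 2, rem=4, quantum used, demote→Q1. Q0=[] Q1=[P2,P4,P1] Q2=[]
t=24-27: P2@Q1 runs 3, rem=0, completes. Q0=[] Q1=[P4,P1] Q2=[]
t=27-32: P4@Q1 runs 5, rem=0, completes. Q0=[] Q1=[P1] Q2=[]
t=32-35: P1@Q1 runs 3, rem=1, I/O yield, promote→Q0. Q0=[P1] Q1=[] Q2=[]
t=35-36: P1@Q0 runs 1, rem=0, completes. Q0=[] Q1=[] Q2=[]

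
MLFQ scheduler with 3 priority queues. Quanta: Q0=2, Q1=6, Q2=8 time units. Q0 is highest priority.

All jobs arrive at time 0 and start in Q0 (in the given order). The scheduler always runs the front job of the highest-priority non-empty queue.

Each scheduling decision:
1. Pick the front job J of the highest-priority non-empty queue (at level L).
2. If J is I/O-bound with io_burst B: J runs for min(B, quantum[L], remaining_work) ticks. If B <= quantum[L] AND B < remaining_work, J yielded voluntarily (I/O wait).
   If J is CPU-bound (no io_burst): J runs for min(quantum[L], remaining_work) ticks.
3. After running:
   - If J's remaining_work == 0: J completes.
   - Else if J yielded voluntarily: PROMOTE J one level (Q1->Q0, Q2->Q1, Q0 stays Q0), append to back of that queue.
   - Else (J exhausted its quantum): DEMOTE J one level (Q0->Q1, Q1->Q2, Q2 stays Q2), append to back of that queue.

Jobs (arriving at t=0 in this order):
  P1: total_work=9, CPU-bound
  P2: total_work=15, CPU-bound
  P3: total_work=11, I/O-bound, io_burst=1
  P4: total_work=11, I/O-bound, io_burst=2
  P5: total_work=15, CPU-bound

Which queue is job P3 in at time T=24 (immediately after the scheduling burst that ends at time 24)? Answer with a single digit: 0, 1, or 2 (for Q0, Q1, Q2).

Answer: 0

Derivation:
t=0-2: P1@Q0 runs 2, rem=7, quantum used, demote→Q1. Q0=[P2,P3,P4,P5] Q1=[P1] Q2=[]
t=2-4: P2@Q0 runs 2, rem=13, quantum used, demote→Q1. Q0=[P3,P4,P5] Q1=[P1,P2] Q2=[]
t=4-5: P3@Q0 runs 1, rem=10, I/O yield, promote→Q0. Q0=[P4,P5,P3] Q1=[P1,P2] Q2=[]
t=5-7: P4@Q0 runs 2, rem=9, I/O yield, promote→Q0. Q0=[P5,P3,P4] Q1=[P1,P2] Q2=[]
t=7-9: P5@Q0 runs 2, rem=13, quantum used, demote→Q1. Q0=[P3,P4] Q1=[P1,P2,P5] Q2=[]
t=9-10: P3@Q0 runs 1, rem=9, I/O yield, promote→Q0. Q0=[P4,P3] Q1=[P1,P2,P5] Q2=[]
t=10-12: P4@Q0 runs 2, rem=7, I/O yield, promote→Q0. Q0=[P3,P4] Q1=[P1,P2,P5] Q2=[]
t=12-13: P3@Q0 runs 1, rem=8, I/O yield, promote→Q0. Q0=[P4,P3] Q1=[P1,P2,P5] Q2=[]
t=13-15: P4@Q0 runs 2, rem=5, I/O yield, promote→Q0. Q0=[P3,P4] Q1=[P1,P2,P5] Q2=[]
t=15-16: P3@Q0 runs 1, rem=7, I/O yield, promote→Q0. Q0=[P4,P3] Q1=[P1,P2,P5] Q2=[]
t=16-18: P4@Q0 runs 2, rem=3, I/O yield, promote→Q0. Q0=[P3,P4] Q1=[P1,P2,P5] Q2=[]
t=18-19: P3@Q0 runs 1, rem=6, I/O yield, promote→Q0. Q0=[P4,P3] Q1=[P1,P2,P5] Q2=[]
t=19-21: P4@Q0 runs 2, rem=1, I/O yield, promote→Q0. Q0=[P3,P4] Q1=[P1,P2,P5] Q2=[]
t=21-22: P3@Q0 runs 1, rem=5, I/O yield, promote→Q0. Q0=[P4,P3] Q1=[P1,P2,P5] Q2=[]
t=22-23: P4@Q0 runs 1, rem=0, completes. Q0=[P3] Q1=[P1,P2,P5] Q2=[]
t=23-24: P3@Q0 runs 1, rem=4, I/O yield, promote→Q0. Q0=[P3] Q1=[P1,P2,P5] Q2=[]
t=24-25: P3@Q0 runs 1, rem=3, I/O yield, promote→Q0. Q0=[P3] Q1=[P1,P2,P5] Q2=[]
t=25-26: P3@Q0 runs 1, rem=2, I/O yield, promote→Q0. Q0=[P3] Q1=[P1,P2,P5] Q2=[]
t=26-27: P3@Q0 runs 1, rem=1, I/O yield, promote→Q0. Q0=[P3] Q1=[P1,P2,P5] Q2=[]
t=27-28: P3@Q0 runs 1, rem=0, completes. Q0=[] Q1=[P1,P2,P5] Q2=[]
t=28-34: P1@Q1 runs 6, rem=1, quantum used, demote→Q2. Q0=[] Q1=[P2,P5] Q2=[P1]
t=34-40: P2@Q1 runs 6, rem=7, quantum used, demote→Q2. Q0=[] Q1=[P5] Q2=[P1,P2]
t=40-46: P5@Q1 runs 6, rem=7, quantum used, demote→Q2. Q0=[] Q1=[] Q2=[P1,P2,P5]
t=46-47: P1@Q2 runs 1, rem=0, completes. Q0=[] Q1=[] Q2=[P2,P5]
t=47-54: P2@Q2 runs 7, rem=0, completes. Q0=[] Q1=[] Q2=[P5]
t=54-61: P5@Q2 runs 7, rem=0, completes. Q0=[] Q1=[] Q2=[]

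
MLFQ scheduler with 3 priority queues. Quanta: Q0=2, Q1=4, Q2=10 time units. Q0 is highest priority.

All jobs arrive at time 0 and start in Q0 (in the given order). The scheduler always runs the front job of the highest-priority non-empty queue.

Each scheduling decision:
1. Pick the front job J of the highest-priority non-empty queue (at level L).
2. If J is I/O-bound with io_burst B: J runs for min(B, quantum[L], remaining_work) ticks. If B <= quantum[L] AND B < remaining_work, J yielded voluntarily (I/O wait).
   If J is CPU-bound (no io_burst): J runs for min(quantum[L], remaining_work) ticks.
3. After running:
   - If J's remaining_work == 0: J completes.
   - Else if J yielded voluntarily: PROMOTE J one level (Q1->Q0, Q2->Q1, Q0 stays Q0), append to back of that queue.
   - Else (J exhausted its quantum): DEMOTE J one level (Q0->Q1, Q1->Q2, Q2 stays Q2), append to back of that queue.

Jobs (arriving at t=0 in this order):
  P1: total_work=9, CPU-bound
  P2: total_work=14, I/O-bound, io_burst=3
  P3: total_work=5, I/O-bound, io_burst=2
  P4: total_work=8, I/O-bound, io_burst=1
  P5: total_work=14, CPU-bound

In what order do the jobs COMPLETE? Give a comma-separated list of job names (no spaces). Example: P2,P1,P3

Answer: P3,P4,P2,P1,P5

Derivation:
t=0-2: P1@Q0 runs 2, rem=7, quantum used, demote→Q1. Q0=[P2,P3,P4,P5] Q1=[P1] Q2=[]
t=2-4: P2@Q0 runs 2, rem=12, quantum used, demote→Q1. Q0=[P3,P4,P5] Q1=[P1,P2] Q2=[]
t=4-6: P3@Q0 runs 2, rem=3, I/O yield, promote→Q0. Q0=[P4,P5,P3] Q1=[P1,P2] Q2=[]
t=6-7: P4@Q0 runs 1, rem=7, I/O yield, promote→Q0. Q0=[P5,P3,P4] Q1=[P1,P2] Q2=[]
t=7-9: P5@Q0 runs 2, rem=12, quantum used, demote→Q1. Q0=[P3,P4] Q1=[P1,P2,P5] Q2=[]
t=9-11: P3@Q0 runs 2, rem=1, I/O yield, promote→Q0. Q0=[P4,P3] Q1=[P1,P2,P5] Q2=[]
t=11-12: P4@Q0 runs 1, rem=6, I/O yield, promote→Q0. Q0=[P3,P4] Q1=[P1,P2,P5] Q2=[]
t=12-13: P3@Q0 runs 1, rem=0, completes. Q0=[P4] Q1=[P1,P2,P5] Q2=[]
t=13-14: P4@Q0 runs 1, rem=5, I/O yield, promote→Q0. Q0=[P4] Q1=[P1,P2,P5] Q2=[]
t=14-15: P4@Q0 runs 1, rem=4, I/O yield, promote→Q0. Q0=[P4] Q1=[P1,P2,P5] Q2=[]
t=15-16: P4@Q0 runs 1, rem=3, I/O yield, promote→Q0. Q0=[P4] Q1=[P1,P2,P5] Q2=[]
t=16-17: P4@Q0 runs 1, rem=2, I/O yield, promote→Q0. Q0=[P4] Q1=[P1,P2,P5] Q2=[]
t=17-18: P4@Q0 runs 1, rem=1, I/O yield, promote→Q0. Q0=[P4] Q1=[P1,P2,P5] Q2=[]
t=18-19: P4@Q0 runs 1, rem=0, completes. Q0=[] Q1=[P1,P2,P5] Q2=[]
t=19-23: P1@Q1 runs 4, rem=3, quantum used, demote→Q2. Q0=[] Q1=[P2,P5] Q2=[P1]
t=23-26: P2@Q1 runs 3, rem=9, I/O yield, promote→Q0. Q0=[P2] Q1=[P5] Q2=[P1]
t=26-28: P2@Q0 runs 2, rem=7, quantum used, demote→Q1. Q0=[] Q1=[P5,P2] Q2=[P1]
t=28-32: P5@Q1 runs 4, rem=8, quantum used, demote→Q2. Q0=[] Q1=[P2] Q2=[P1,P5]
t=32-35: P2@Q1 runs 3, rem=4, I/O yield, promote→Q0. Q0=[P2] Q1=[] Q2=[P1,P5]
t=35-37: P2@Q0 runs 2, rem=2, quantum used, demote→Q1. Q0=[] Q1=[P2] Q2=[P1,P5]
t=37-39: P2@Q1 runs 2, rem=0, completes. Q0=[] Q1=[] Q2=[P1,P5]
t=39-42: P1@Q2 runs 3, rem=0, completes. Q0=[] Q1=[] Q2=[P5]
t=42-50: P5@Q2 runs 8, rem=0, completes. Q0=[] Q1=[] Q2=[]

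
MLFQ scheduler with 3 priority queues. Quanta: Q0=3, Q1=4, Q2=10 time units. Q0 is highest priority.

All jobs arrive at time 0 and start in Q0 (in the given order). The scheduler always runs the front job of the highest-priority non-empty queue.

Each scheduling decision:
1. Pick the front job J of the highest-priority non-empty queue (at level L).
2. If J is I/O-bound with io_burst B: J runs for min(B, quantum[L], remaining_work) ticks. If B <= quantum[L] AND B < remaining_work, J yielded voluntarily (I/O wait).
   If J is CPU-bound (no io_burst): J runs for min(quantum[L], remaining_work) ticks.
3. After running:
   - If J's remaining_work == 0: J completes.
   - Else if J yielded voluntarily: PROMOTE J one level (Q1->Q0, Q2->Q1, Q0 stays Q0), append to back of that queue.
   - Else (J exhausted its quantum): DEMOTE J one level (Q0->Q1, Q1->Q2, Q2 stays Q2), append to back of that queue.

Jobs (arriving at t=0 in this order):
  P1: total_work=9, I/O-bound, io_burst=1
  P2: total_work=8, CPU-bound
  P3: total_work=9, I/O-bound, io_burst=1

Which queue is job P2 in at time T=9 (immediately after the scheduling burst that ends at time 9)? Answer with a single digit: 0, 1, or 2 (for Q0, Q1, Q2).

t=0-1: P1@Q0 runs 1, rem=8, I/O yield, promote→Q0. Q0=[P2,P3,P1] Q1=[] Q2=[]
t=1-4: P2@Q0 runs 3, rem=5, quantum used, demote→Q1. Q0=[P3,P1] Q1=[P2] Q2=[]
t=4-5: P3@Q0 runs 1, rem=8, I/O yield, promote→Q0. Q0=[P1,P3] Q1=[P2] Q2=[]
t=5-6: P1@Q0 runs 1, rem=7, I/O yield, promote→Q0. Q0=[P3,P1] Q1=[P2] Q2=[]
t=6-7: P3@Q0 runs 1, rem=7, I/O yield, promote→Q0. Q0=[P1,P3] Q1=[P2] Q2=[]
t=7-8: P1@Q0 runs 1, rem=6, I/O yield, promote→Q0. Q0=[P3,P1] Q1=[P2] Q2=[]
t=8-9: P3@Q0 runs 1, rem=6, I/O yield, promote→Q0. Q0=[P1,P3] Q1=[P2] Q2=[]
t=9-10: P1@Q0 runs 1, rem=5, I/O yield, promote→Q0. Q0=[P3,P1] Q1=[P2] Q2=[]
t=10-11: P3@Q0 runs 1, rem=5, I/O yield, promote→Q0. Q0=[P1,P3] Q1=[P2] Q2=[]
t=11-12: P1@Q0 runs 1, rem=4, I/O yield, promote→Q0. Q0=[P3,P1] Q1=[P2] Q2=[]
t=12-13: P3@Q0 runs 1, rem=4, I/O yield, promote→Q0. Q0=[P1,P3] Q1=[P2] Q2=[]
t=13-14: P1@Q0 runs 1, rem=3, I/O yield, promote→Q0. Q0=[P3,P1] Q1=[P2] Q2=[]
t=14-15: P3@Q0 runs 1, rem=3, I/O yield, promote→Q0. Q0=[P1,P3] Q1=[P2] Q2=[]
t=15-16: P1@Q0 runs 1, rem=2, I/O yield, promote→Q0. Q0=[P3,P1] Q1=[P2] Q2=[]
t=16-17: P3@Q0 runs 1, rem=2, I/O yield, promote→Q0. Q0=[P1,P3] Q1=[P2] Q2=[]
t=17-18: P1@Q0 runs 1, rem=1, I/O yield, promote→Q0. Q0=[P3,P1] Q1=[P2] Q2=[]
t=18-19: P3@Q0 runs 1, rem=1, I/O yield, promote→Q0. Q0=[P1,P3] Q1=[P2] Q2=[]
t=19-20: P1@Q0 runs 1, rem=0, completes. Q0=[P3] Q1=[P2] Q2=[]
t=20-21: P3@Q0 runs 1, rem=0, completes. Q0=[] Q1=[P2] Q2=[]
t=21-25: P2@Q1 runs 4, rem=1, quantum used, demote→Q2. Q0=[] Q1=[] Q2=[P2]
t=25-26: P2@Q2 runs 1, rem=0, completes. Q0=[] Q1=[] Q2=[]

Answer: 1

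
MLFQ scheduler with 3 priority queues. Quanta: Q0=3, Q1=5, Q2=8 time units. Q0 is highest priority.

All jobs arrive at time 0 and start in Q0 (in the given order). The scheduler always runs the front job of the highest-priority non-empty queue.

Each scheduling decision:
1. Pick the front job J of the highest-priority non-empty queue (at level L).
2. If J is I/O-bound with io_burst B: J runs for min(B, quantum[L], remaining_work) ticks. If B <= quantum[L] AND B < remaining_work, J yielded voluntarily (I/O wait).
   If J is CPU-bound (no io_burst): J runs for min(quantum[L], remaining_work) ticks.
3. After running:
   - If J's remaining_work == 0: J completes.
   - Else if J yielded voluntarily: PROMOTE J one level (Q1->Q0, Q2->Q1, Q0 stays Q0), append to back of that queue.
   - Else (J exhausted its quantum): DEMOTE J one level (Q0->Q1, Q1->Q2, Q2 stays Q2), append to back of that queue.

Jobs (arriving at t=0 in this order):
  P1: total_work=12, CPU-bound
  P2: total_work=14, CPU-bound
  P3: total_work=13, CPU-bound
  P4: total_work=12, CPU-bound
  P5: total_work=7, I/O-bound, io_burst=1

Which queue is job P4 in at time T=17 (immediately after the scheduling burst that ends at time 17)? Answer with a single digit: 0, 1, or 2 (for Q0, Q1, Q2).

Answer: 1

Derivation:
t=0-3: P1@Q0 runs 3, rem=9, quantum used, demote→Q1. Q0=[P2,P3,P4,P5] Q1=[P1] Q2=[]
t=3-6: P2@Q0 runs 3, rem=11, quantum used, demote→Q1. Q0=[P3,P4,P5] Q1=[P1,P2] Q2=[]
t=6-9: P3@Q0 runs 3, rem=10, quantum used, demote→Q1. Q0=[P4,P5] Q1=[P1,P2,P3] Q2=[]
t=9-12: P4@Q0 runs 3, rem=9, quantum used, demote→Q1. Q0=[P5] Q1=[P1,P2,P3,P4] Q2=[]
t=12-13: P5@Q0 runs 1, rem=6, I/O yield, promote→Q0. Q0=[P5] Q1=[P1,P2,P3,P4] Q2=[]
t=13-14: P5@Q0 runs 1, rem=5, I/O yield, promote→Q0. Q0=[P5] Q1=[P1,P2,P3,P4] Q2=[]
t=14-15: P5@Q0 runs 1, rem=4, I/O yield, promote→Q0. Q0=[P5] Q1=[P1,P2,P3,P4] Q2=[]
t=15-16: P5@Q0 runs 1, rem=3, I/O yield, promote→Q0. Q0=[P5] Q1=[P1,P2,P3,P4] Q2=[]
t=16-17: P5@Q0 runs 1, rem=2, I/O yield, promote→Q0. Q0=[P5] Q1=[P1,P2,P3,P4] Q2=[]
t=17-18: P5@Q0 runs 1, rem=1, I/O yield, promote→Q0. Q0=[P5] Q1=[P1,P2,P3,P4] Q2=[]
t=18-19: P5@Q0 runs 1, rem=0, completes. Q0=[] Q1=[P1,P2,P3,P4] Q2=[]
t=19-24: P1@Q1 runs 5, rem=4, quantum used, demote→Q2. Q0=[] Q1=[P2,P3,P4] Q2=[P1]
t=24-29: P2@Q1 runs 5, rem=6, quantum used, demote→Q2. Q0=[] Q1=[P3,P4] Q2=[P1,P2]
t=29-34: P3@Q1 runs 5, rem=5, quantum used, demote→Q2. Q0=[] Q1=[P4] Q2=[P1,P2,P3]
t=34-39: P4@Q1 runs 5, rem=4, quantum used, demote→Q2. Q0=[] Q1=[] Q2=[P1,P2,P3,P4]
t=39-43: P1@Q2 runs 4, rem=0, completes. Q0=[] Q1=[] Q2=[P2,P3,P4]
t=43-49: P2@Q2 runs 6, rem=0, completes. Q0=[] Q1=[] Q2=[P3,P4]
t=49-54: P3@Q2 runs 5, rem=0, completes. Q0=[] Q1=[] Q2=[P4]
t=54-58: P4@Q2 runs 4, rem=0, completes. Q0=[] Q1=[] Q2=[]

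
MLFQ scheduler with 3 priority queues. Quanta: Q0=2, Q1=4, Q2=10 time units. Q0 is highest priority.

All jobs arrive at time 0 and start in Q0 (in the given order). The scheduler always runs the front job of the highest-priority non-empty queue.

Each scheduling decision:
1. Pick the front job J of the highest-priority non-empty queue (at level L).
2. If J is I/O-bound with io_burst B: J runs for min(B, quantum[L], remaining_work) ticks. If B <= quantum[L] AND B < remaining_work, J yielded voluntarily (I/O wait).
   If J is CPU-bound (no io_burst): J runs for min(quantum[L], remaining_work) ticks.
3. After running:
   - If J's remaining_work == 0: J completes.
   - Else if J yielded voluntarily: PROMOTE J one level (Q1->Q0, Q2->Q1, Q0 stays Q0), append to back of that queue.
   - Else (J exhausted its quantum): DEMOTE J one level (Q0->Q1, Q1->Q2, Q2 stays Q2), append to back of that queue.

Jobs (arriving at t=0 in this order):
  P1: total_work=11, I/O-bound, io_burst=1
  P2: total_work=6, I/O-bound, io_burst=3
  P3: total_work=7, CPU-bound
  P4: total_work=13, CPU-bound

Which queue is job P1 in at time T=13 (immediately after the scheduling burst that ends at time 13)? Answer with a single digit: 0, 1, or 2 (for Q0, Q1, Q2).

Answer: 0

Derivation:
t=0-1: P1@Q0 runs 1, rem=10, I/O yield, promote→Q0. Q0=[P2,P3,P4,P1] Q1=[] Q2=[]
t=1-3: P2@Q0 runs 2, rem=4, quantum used, demote→Q1. Q0=[P3,P4,P1] Q1=[P2] Q2=[]
t=3-5: P3@Q0 runs 2, rem=5, quantum used, demote→Q1. Q0=[P4,P1] Q1=[P2,P3] Q2=[]
t=5-7: P4@Q0 runs 2, rem=11, quantum used, demote→Q1. Q0=[P1] Q1=[P2,P3,P4] Q2=[]
t=7-8: P1@Q0 runs 1, rem=9, I/O yield, promote→Q0. Q0=[P1] Q1=[P2,P3,P4] Q2=[]
t=8-9: P1@Q0 runs 1, rem=8, I/O yield, promote→Q0. Q0=[P1] Q1=[P2,P3,P4] Q2=[]
t=9-10: P1@Q0 runs 1, rem=7, I/O yield, promote→Q0. Q0=[P1] Q1=[P2,P3,P4] Q2=[]
t=10-11: P1@Q0 runs 1, rem=6, I/O yield, promote→Q0. Q0=[P1] Q1=[P2,P3,P4] Q2=[]
t=11-12: P1@Q0 runs 1, rem=5, I/O yield, promote→Q0. Q0=[P1] Q1=[P2,P3,P4] Q2=[]
t=12-13: P1@Q0 runs 1, rem=4, I/O yield, promote→Q0. Q0=[P1] Q1=[P2,P3,P4] Q2=[]
t=13-14: P1@Q0 runs 1, rem=3, I/O yield, promote→Q0. Q0=[P1] Q1=[P2,P3,P4] Q2=[]
t=14-15: P1@Q0 runs 1, rem=2, I/O yield, promote→Q0. Q0=[P1] Q1=[P2,P3,P4] Q2=[]
t=15-16: P1@Q0 runs 1, rem=1, I/O yield, promote→Q0. Q0=[P1] Q1=[P2,P3,P4] Q2=[]
t=16-17: P1@Q0 runs 1, rem=0, completes. Q0=[] Q1=[P2,P3,P4] Q2=[]
t=17-20: P2@Q1 runs 3, rem=1, I/O yield, promote→Q0. Q0=[P2] Q1=[P3,P4] Q2=[]
t=20-21: P2@Q0 runs 1, rem=0, completes. Q0=[] Q1=[P3,P4] Q2=[]
t=21-25: P3@Q1 runs 4, rem=1, quantum used, demote→Q2. Q0=[] Q1=[P4] Q2=[P3]
t=25-29: P4@Q1 runs 4, rem=7, quantum used, demote→Q2. Q0=[] Q1=[] Q2=[P3,P4]
t=29-30: P3@Q2 runs 1, rem=0, completes. Q0=[] Q1=[] Q2=[P4]
t=30-37: P4@Q2 runs 7, rem=0, completes. Q0=[] Q1=[] Q2=[]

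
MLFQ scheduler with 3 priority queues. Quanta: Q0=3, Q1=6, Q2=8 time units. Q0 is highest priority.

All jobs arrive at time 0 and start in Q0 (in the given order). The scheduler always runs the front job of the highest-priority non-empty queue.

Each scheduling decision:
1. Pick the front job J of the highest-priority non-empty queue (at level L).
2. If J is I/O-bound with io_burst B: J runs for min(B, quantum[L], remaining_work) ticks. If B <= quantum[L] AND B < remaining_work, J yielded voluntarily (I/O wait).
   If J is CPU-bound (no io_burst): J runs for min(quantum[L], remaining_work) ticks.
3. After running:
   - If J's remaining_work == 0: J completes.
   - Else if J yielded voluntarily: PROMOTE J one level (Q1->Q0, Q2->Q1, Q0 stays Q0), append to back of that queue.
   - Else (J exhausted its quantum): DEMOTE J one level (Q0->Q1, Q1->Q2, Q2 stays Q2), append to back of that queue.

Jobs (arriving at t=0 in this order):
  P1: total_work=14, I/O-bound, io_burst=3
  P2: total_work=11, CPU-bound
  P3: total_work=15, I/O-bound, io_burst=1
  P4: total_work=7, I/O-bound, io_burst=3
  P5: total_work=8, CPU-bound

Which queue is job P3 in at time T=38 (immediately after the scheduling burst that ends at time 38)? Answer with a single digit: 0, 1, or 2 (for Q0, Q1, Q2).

t=0-3: P1@Q0 runs 3, rem=11, I/O yield, promote→Q0. Q0=[P2,P3,P4,P5,P1] Q1=[] Q2=[]
t=3-6: P2@Q0 runs 3, rem=8, quantum used, demote→Q1. Q0=[P3,P4,P5,P1] Q1=[P2] Q2=[]
t=6-7: P3@Q0 runs 1, rem=14, I/O yield, promote→Q0. Q0=[P4,P5,P1,P3] Q1=[P2] Q2=[]
t=7-10: P4@Q0 runs 3, rem=4, I/O yield, promote→Q0. Q0=[P5,P1,P3,P4] Q1=[P2] Q2=[]
t=10-13: P5@Q0 runs 3, rem=5, quantum used, demote→Q1. Q0=[P1,P3,P4] Q1=[P2,P5] Q2=[]
t=13-16: P1@Q0 runs 3, rem=8, I/O yield, promote→Q0. Q0=[P3,P4,P1] Q1=[P2,P5] Q2=[]
t=16-17: P3@Q0 runs 1, rem=13, I/O yield, promote→Q0. Q0=[P4,P1,P3] Q1=[P2,P5] Q2=[]
t=17-20: P4@Q0 runs 3, rem=1, I/O yield, promote→Q0. Q0=[P1,P3,P4] Q1=[P2,P5] Q2=[]
t=20-23: P1@Q0 runs 3, rem=5, I/O yield, promote→Q0. Q0=[P3,P4,P1] Q1=[P2,P5] Q2=[]
t=23-24: P3@Q0 runs 1, rem=12, I/O yield, promote→Q0. Q0=[P4,P1,P3] Q1=[P2,P5] Q2=[]
t=24-25: P4@Q0 runs 1, rem=0, completes. Q0=[P1,P3] Q1=[P2,P5] Q2=[]
t=25-28: P1@Q0 runs 3, rem=2, I/O yield, promote→Q0. Q0=[P3,P1] Q1=[P2,P5] Q2=[]
t=28-29: P3@Q0 runs 1, rem=11, I/O yield, promote→Q0. Q0=[P1,P3] Q1=[P2,P5] Q2=[]
t=29-31: P1@Q0 runs 2, rem=0, completes. Q0=[P3] Q1=[P2,P5] Q2=[]
t=31-32: P3@Q0 runs 1, rem=10, I/O yield, promote→Q0. Q0=[P3] Q1=[P2,P5] Q2=[]
t=32-33: P3@Q0 runs 1, rem=9, I/O yield, promote→Q0. Q0=[P3] Q1=[P2,P5] Q2=[]
t=33-34: P3@Q0 runs 1, rem=8, I/O yield, promote→Q0. Q0=[P3] Q1=[P2,P5] Q2=[]
t=34-35: P3@Q0 runs 1, rem=7, I/O yield, promote→Q0. Q0=[P3] Q1=[P2,P5] Q2=[]
t=35-36: P3@Q0 runs 1, rem=6, I/O yield, promote→Q0. Q0=[P3] Q1=[P2,P5] Q2=[]
t=36-37: P3@Q0 runs 1, rem=5, I/O yield, promote→Q0. Q0=[P3] Q1=[P2,P5] Q2=[]
t=37-38: P3@Q0 runs 1, rem=4, I/O yield, promote→Q0. Q0=[P3] Q1=[P2,P5] Q2=[]
t=38-39: P3@Q0 runs 1, rem=3, I/O yield, promote→Q0. Q0=[P3] Q1=[P2,P5] Q2=[]
t=39-40: P3@Q0 runs 1, rem=2, I/O yield, promote→Q0. Q0=[P3] Q1=[P2,P5] Q2=[]
t=40-41: P3@Q0 runs 1, rem=1, I/O yield, promote→Q0. Q0=[P3] Q1=[P2,P5] Q2=[]
t=41-42: P3@Q0 runs 1, rem=0, completes. Q0=[] Q1=[P2,P5] Q2=[]
t=42-48: P2@Q1 runs 6, rem=2, quantum used, demote→Q2. Q0=[] Q1=[P5] Q2=[P2]
t=48-53: P5@Q1 runs 5, rem=0, completes. Q0=[] Q1=[] Q2=[P2]
t=53-55: P2@Q2 runs 2, rem=0, completes. Q0=[] Q1=[] Q2=[]

Answer: 0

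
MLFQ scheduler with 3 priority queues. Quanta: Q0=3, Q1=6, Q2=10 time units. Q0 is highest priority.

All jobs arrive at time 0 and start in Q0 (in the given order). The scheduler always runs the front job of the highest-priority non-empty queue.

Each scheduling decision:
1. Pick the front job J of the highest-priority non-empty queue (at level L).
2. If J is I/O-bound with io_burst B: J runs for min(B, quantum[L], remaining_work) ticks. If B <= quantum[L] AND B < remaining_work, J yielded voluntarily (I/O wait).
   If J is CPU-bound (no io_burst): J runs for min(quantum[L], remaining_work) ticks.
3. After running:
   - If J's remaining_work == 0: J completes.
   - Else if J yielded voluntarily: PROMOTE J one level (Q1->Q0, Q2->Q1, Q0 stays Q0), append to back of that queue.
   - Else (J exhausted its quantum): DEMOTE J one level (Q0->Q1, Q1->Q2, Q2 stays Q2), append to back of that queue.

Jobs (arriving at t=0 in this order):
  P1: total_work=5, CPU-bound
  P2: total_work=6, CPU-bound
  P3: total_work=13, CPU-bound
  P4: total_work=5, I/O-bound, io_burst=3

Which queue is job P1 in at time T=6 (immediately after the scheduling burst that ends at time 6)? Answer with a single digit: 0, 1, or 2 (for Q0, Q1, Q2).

Answer: 1

Derivation:
t=0-3: P1@Q0 runs 3, rem=2, quantum used, demote→Q1. Q0=[P2,P3,P4] Q1=[P1] Q2=[]
t=3-6: P2@Q0 runs 3, rem=3, quantum used, demote→Q1. Q0=[P3,P4] Q1=[P1,P2] Q2=[]
t=6-9: P3@Q0 runs 3, rem=10, quantum used, demote→Q1. Q0=[P4] Q1=[P1,P2,P3] Q2=[]
t=9-12: P4@Q0 runs 3, rem=2, I/O yield, promote→Q0. Q0=[P4] Q1=[P1,P2,P3] Q2=[]
t=12-14: P4@Q0 runs 2, rem=0, completes. Q0=[] Q1=[P1,P2,P3] Q2=[]
t=14-16: P1@Q1 runs 2, rem=0, completes. Q0=[] Q1=[P2,P3] Q2=[]
t=16-19: P2@Q1 runs 3, rem=0, completes. Q0=[] Q1=[P3] Q2=[]
t=19-25: P3@Q1 runs 6, rem=4, quantum used, demote→Q2. Q0=[] Q1=[] Q2=[P3]
t=25-29: P3@Q2 runs 4, rem=0, completes. Q0=[] Q1=[] Q2=[]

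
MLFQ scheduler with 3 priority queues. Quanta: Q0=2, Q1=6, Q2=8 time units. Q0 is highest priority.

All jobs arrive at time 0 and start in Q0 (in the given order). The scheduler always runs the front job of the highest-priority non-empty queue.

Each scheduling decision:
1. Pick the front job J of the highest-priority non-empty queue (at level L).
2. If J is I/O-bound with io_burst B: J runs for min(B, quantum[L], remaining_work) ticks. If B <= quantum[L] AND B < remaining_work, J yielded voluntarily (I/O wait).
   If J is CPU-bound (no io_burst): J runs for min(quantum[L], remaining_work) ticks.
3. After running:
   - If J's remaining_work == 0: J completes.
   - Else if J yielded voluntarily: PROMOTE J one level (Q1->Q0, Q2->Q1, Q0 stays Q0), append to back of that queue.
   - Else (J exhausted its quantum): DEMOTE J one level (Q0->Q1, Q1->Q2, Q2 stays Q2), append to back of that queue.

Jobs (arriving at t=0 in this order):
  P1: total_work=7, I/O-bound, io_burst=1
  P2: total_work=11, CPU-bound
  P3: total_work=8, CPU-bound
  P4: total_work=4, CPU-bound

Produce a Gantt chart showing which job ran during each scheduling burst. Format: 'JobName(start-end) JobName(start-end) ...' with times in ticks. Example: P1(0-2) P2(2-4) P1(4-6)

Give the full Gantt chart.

t=0-1: P1@Q0 runs 1, rem=6, I/O yield, promote→Q0. Q0=[P2,P3,P4,P1] Q1=[] Q2=[]
t=1-3: P2@Q0 runs 2, rem=9, quantum used, demote→Q1. Q0=[P3,P4,P1] Q1=[P2] Q2=[]
t=3-5: P3@Q0 runs 2, rem=6, quantum used, demote→Q1. Q0=[P4,P1] Q1=[P2,P3] Q2=[]
t=5-7: P4@Q0 runs 2, rem=2, quantum used, demote→Q1. Q0=[P1] Q1=[P2,P3,P4] Q2=[]
t=7-8: P1@Q0 runs 1, rem=5, I/O yield, promote→Q0. Q0=[P1] Q1=[P2,P3,P4] Q2=[]
t=8-9: P1@Q0 runs 1, rem=4, I/O yield, promote→Q0. Q0=[P1] Q1=[P2,P3,P4] Q2=[]
t=9-10: P1@Q0 runs 1, rem=3, I/O yield, promote→Q0. Q0=[P1] Q1=[P2,P3,P4] Q2=[]
t=10-11: P1@Q0 runs 1, rem=2, I/O yield, promote→Q0. Q0=[P1] Q1=[P2,P3,P4] Q2=[]
t=11-12: P1@Q0 runs 1, rem=1, I/O yield, promote→Q0. Q0=[P1] Q1=[P2,P3,P4] Q2=[]
t=12-13: P1@Q0 runs 1, rem=0, completes. Q0=[] Q1=[P2,P3,P4] Q2=[]
t=13-19: P2@Q1 runs 6, rem=3, quantum used, demote→Q2. Q0=[] Q1=[P3,P4] Q2=[P2]
t=19-25: P3@Q1 runs 6, rem=0, completes. Q0=[] Q1=[P4] Q2=[P2]
t=25-27: P4@Q1 runs 2, rem=0, completes. Q0=[] Q1=[] Q2=[P2]
t=27-30: P2@Q2 runs 3, rem=0, completes. Q0=[] Q1=[] Q2=[]

Answer: P1(0-1) P2(1-3) P3(3-5) P4(5-7) P1(7-8) P1(8-9) P1(9-10) P1(10-11) P1(11-12) P1(12-13) P2(13-19) P3(19-25) P4(25-27) P2(27-30)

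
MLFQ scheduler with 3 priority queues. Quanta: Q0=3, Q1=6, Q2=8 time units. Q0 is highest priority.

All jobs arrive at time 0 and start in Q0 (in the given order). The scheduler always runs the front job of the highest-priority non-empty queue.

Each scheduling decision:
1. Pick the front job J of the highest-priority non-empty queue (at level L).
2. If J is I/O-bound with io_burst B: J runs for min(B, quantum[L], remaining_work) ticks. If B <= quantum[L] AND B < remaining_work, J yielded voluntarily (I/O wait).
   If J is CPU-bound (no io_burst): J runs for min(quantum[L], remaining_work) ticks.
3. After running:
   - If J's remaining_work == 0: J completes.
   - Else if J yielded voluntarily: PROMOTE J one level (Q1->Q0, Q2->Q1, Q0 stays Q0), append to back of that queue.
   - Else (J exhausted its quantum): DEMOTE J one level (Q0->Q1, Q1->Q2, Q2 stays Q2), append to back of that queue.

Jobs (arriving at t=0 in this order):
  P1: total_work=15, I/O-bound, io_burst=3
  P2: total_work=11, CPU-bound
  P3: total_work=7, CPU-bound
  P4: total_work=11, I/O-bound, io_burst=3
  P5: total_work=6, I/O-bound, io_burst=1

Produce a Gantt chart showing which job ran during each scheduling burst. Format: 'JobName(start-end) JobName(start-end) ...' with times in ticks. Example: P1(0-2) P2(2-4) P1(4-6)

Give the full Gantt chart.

t=0-3: P1@Q0 runs 3, rem=12, I/O yield, promote→Q0. Q0=[P2,P3,P4,P5,P1] Q1=[] Q2=[]
t=3-6: P2@Q0 runs 3, rem=8, quantum used, demote→Q1. Q0=[P3,P4,P5,P1] Q1=[P2] Q2=[]
t=6-9: P3@Q0 runs 3, rem=4, quantum used, demote→Q1. Q0=[P4,P5,P1] Q1=[P2,P3] Q2=[]
t=9-12: P4@Q0 runs 3, rem=8, I/O yield, promote→Q0. Q0=[P5,P1,P4] Q1=[P2,P3] Q2=[]
t=12-13: P5@Q0 runs 1, rem=5, I/O yield, promote→Q0. Q0=[P1,P4,P5] Q1=[P2,P3] Q2=[]
t=13-16: P1@Q0 runs 3, rem=9, I/O yield, promote→Q0. Q0=[P4,P5,P1] Q1=[P2,P3] Q2=[]
t=16-19: P4@Q0 runs 3, rem=5, I/O yield, promote→Q0. Q0=[P5,P1,P4] Q1=[P2,P3] Q2=[]
t=19-20: P5@Q0 runs 1, rem=4, I/O yield, promote→Q0. Q0=[P1,P4,P5] Q1=[P2,P3] Q2=[]
t=20-23: P1@Q0 runs 3, rem=6, I/O yield, promote→Q0. Q0=[P4,P5,P1] Q1=[P2,P3] Q2=[]
t=23-26: P4@Q0 runs 3, rem=2, I/O yield, promote→Q0. Q0=[P5,P1,P4] Q1=[P2,P3] Q2=[]
t=26-27: P5@Q0 runs 1, rem=3, I/O yield, promote→Q0. Q0=[P1,P4,P5] Q1=[P2,P3] Q2=[]
t=27-30: P1@Q0 runs 3, rem=3, I/O yield, promote→Q0. Q0=[P4,P5,P1] Q1=[P2,P3] Q2=[]
t=30-32: P4@Q0 runs 2, rem=0, completes. Q0=[P5,P1] Q1=[P2,P3] Q2=[]
t=32-33: P5@Q0 runs 1, rem=2, I/O yield, promote→Q0. Q0=[P1,P5] Q1=[P2,P3] Q2=[]
t=33-36: P1@Q0 runs 3, rem=0, completes. Q0=[P5] Q1=[P2,P3] Q2=[]
t=36-37: P5@Q0 runs 1, rem=1, I/O yield, promote→Q0. Q0=[P5] Q1=[P2,P3] Q2=[]
t=37-38: P5@Q0 runs 1, rem=0, completes. Q0=[] Q1=[P2,P3] Q2=[]
t=38-44: P2@Q1 runs 6, rem=2, quantum used, demote→Q2. Q0=[] Q1=[P3] Q2=[P2]
t=44-48: P3@Q1 runs 4, rem=0, completes. Q0=[] Q1=[] Q2=[P2]
t=48-50: P2@Q2 runs 2, rem=0, completes. Q0=[] Q1=[] Q2=[]

Answer: P1(0-3) P2(3-6) P3(6-9) P4(9-12) P5(12-13) P1(13-16) P4(16-19) P5(19-20) P1(20-23) P4(23-26) P5(26-27) P1(27-30) P4(30-32) P5(32-33) P1(33-36) P5(36-37) P5(37-38) P2(38-44) P3(44-48) P2(48-50)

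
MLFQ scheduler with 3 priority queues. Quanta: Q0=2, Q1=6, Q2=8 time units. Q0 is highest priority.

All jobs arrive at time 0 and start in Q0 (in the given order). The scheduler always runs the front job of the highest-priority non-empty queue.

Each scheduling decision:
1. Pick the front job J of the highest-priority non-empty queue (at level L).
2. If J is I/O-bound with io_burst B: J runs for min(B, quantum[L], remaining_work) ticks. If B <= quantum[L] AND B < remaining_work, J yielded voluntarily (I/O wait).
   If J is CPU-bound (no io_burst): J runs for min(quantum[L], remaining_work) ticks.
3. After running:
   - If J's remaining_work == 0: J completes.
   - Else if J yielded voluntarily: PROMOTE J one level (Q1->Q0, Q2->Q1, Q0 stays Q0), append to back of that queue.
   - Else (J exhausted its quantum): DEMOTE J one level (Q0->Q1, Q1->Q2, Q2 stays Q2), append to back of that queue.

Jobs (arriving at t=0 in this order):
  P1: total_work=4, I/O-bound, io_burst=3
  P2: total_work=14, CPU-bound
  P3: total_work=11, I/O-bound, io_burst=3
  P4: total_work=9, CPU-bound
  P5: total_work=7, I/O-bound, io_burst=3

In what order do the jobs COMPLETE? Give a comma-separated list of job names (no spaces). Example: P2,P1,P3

Answer: P1,P5,P3,P2,P4

Derivation:
t=0-2: P1@Q0 runs 2, rem=2, quantum used, demote→Q1. Q0=[P2,P3,P4,P5] Q1=[P1] Q2=[]
t=2-4: P2@Q0 runs 2, rem=12, quantum used, demote→Q1. Q0=[P3,P4,P5] Q1=[P1,P2] Q2=[]
t=4-6: P3@Q0 runs 2, rem=9, quantum used, demote→Q1. Q0=[P4,P5] Q1=[P1,P2,P3] Q2=[]
t=6-8: P4@Q0 runs 2, rem=7, quantum used, demote→Q1. Q0=[P5] Q1=[P1,P2,P3,P4] Q2=[]
t=8-10: P5@Q0 runs 2, rem=5, quantum used, demote→Q1. Q0=[] Q1=[P1,P2,P3,P4,P5] Q2=[]
t=10-12: P1@Q1 runs 2, rem=0, completes. Q0=[] Q1=[P2,P3,P4,P5] Q2=[]
t=12-18: P2@Q1 runs 6, rem=6, quantum used, demote→Q2. Q0=[] Q1=[P3,P4,P5] Q2=[P2]
t=18-21: P3@Q1 runs 3, rem=6, I/O yield, promote→Q0. Q0=[P3] Q1=[P4,P5] Q2=[P2]
t=21-23: P3@Q0 runs 2, rem=4, quantum used, demote→Q1. Q0=[] Q1=[P4,P5,P3] Q2=[P2]
t=23-29: P4@Q1 runs 6, rem=1, quantum used, demote→Q2. Q0=[] Q1=[P5,P3] Q2=[P2,P4]
t=29-32: P5@Q1 runs 3, rem=2, I/O yield, promote→Q0. Q0=[P5] Q1=[P3] Q2=[P2,P4]
t=32-34: P5@Q0 runs 2, rem=0, completes. Q0=[] Q1=[P3] Q2=[P2,P4]
t=34-37: P3@Q1 runs 3, rem=1, I/O yield, promote→Q0. Q0=[P3] Q1=[] Q2=[P2,P4]
t=37-38: P3@Q0 runs 1, rem=0, completes. Q0=[] Q1=[] Q2=[P2,P4]
t=38-44: P2@Q2 runs 6, rem=0, completes. Q0=[] Q1=[] Q2=[P4]
t=44-45: P4@Q2 runs 1, rem=0, completes. Q0=[] Q1=[] Q2=[]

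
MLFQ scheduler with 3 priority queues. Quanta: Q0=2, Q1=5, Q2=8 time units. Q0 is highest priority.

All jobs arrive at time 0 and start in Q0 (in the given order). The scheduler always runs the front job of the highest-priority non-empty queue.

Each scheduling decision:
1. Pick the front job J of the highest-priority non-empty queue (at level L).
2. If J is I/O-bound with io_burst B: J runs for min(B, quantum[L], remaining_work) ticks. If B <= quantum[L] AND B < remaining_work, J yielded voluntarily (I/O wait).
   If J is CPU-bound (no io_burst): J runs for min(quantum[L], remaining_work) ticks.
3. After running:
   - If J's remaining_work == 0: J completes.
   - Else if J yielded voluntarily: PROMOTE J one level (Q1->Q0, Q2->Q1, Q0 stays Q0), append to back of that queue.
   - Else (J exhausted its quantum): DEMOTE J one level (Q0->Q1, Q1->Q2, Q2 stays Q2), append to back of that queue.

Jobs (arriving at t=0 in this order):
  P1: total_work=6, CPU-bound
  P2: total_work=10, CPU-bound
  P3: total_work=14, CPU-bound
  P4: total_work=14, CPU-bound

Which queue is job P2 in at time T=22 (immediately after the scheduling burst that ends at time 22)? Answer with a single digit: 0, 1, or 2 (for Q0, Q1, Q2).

t=0-2: P1@Q0 runs 2, rem=4, quantum used, demote→Q1. Q0=[P2,P3,P4] Q1=[P1] Q2=[]
t=2-4: P2@Q0 runs 2, rem=8, quantum used, demote→Q1. Q0=[P3,P4] Q1=[P1,P2] Q2=[]
t=4-6: P3@Q0 runs 2, rem=12, quantum used, demote→Q1. Q0=[P4] Q1=[P1,P2,P3] Q2=[]
t=6-8: P4@Q0 runs 2, rem=12, quantum used, demote→Q1. Q0=[] Q1=[P1,P2,P3,P4] Q2=[]
t=8-12: P1@Q1 runs 4, rem=0, completes. Q0=[] Q1=[P2,P3,P4] Q2=[]
t=12-17: P2@Q1 runs 5, rem=3, quantum used, demote→Q2. Q0=[] Q1=[P3,P4] Q2=[P2]
t=17-22: P3@Q1 runs 5, rem=7, quantum used, demote→Q2. Q0=[] Q1=[P4] Q2=[P2,P3]
t=22-27: P4@Q1 runs 5, rem=7, quantum used, demote→Q2. Q0=[] Q1=[] Q2=[P2,P3,P4]
t=27-30: P2@Q2 runs 3, rem=0, completes. Q0=[] Q1=[] Q2=[P3,P4]
t=30-37: P3@Q2 runs 7, rem=0, completes. Q0=[] Q1=[] Q2=[P4]
t=37-44: P4@Q2 runs 7, rem=0, completes. Q0=[] Q1=[] Q2=[]

Answer: 2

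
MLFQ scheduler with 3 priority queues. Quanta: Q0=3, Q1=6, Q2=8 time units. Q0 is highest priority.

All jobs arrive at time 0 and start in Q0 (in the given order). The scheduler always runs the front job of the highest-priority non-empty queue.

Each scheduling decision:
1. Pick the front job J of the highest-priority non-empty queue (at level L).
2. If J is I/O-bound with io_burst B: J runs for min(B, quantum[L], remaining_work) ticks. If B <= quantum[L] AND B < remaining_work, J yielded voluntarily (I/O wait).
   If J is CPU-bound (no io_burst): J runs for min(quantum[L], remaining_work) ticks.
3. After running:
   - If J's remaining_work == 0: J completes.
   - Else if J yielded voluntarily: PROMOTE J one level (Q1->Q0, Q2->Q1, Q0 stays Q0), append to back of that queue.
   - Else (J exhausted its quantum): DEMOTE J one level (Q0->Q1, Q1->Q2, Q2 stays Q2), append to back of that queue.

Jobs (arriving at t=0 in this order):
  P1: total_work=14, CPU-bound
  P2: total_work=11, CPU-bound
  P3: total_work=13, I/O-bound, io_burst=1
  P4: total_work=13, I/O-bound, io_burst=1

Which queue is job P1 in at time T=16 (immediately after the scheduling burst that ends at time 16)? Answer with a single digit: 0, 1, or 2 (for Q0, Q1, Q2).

Answer: 1

Derivation:
t=0-3: P1@Q0 runs 3, rem=11, quantum used, demote→Q1. Q0=[P2,P3,P4] Q1=[P1] Q2=[]
t=3-6: P2@Q0 runs 3, rem=8, quantum used, demote→Q1. Q0=[P3,P4] Q1=[P1,P2] Q2=[]
t=6-7: P3@Q0 runs 1, rem=12, I/O yield, promote→Q0. Q0=[P4,P3] Q1=[P1,P2] Q2=[]
t=7-8: P4@Q0 runs 1, rem=12, I/O yield, promote→Q0. Q0=[P3,P4] Q1=[P1,P2] Q2=[]
t=8-9: P3@Q0 runs 1, rem=11, I/O yield, promote→Q0. Q0=[P4,P3] Q1=[P1,P2] Q2=[]
t=9-10: P4@Q0 runs 1, rem=11, I/O yield, promote→Q0. Q0=[P3,P4] Q1=[P1,P2] Q2=[]
t=10-11: P3@Q0 runs 1, rem=10, I/O yield, promote→Q0. Q0=[P4,P3] Q1=[P1,P2] Q2=[]
t=11-12: P4@Q0 runs 1, rem=10, I/O yield, promote→Q0. Q0=[P3,P4] Q1=[P1,P2] Q2=[]
t=12-13: P3@Q0 runs 1, rem=9, I/O yield, promote→Q0. Q0=[P4,P3] Q1=[P1,P2] Q2=[]
t=13-14: P4@Q0 runs 1, rem=9, I/O yield, promote→Q0. Q0=[P3,P4] Q1=[P1,P2] Q2=[]
t=14-15: P3@Q0 runs 1, rem=8, I/O yield, promote→Q0. Q0=[P4,P3] Q1=[P1,P2] Q2=[]
t=15-16: P4@Q0 runs 1, rem=8, I/O yield, promote→Q0. Q0=[P3,P4] Q1=[P1,P2] Q2=[]
t=16-17: P3@Q0 runs 1, rem=7, I/O yield, promote→Q0. Q0=[P4,P3] Q1=[P1,P2] Q2=[]
t=17-18: P4@Q0 runs 1, rem=7, I/O yield, promote→Q0. Q0=[P3,P4] Q1=[P1,P2] Q2=[]
t=18-19: P3@Q0 runs 1, rem=6, I/O yield, promote→Q0. Q0=[P4,P3] Q1=[P1,P2] Q2=[]
t=19-20: P4@Q0 runs 1, rem=6, I/O yield, promote→Q0. Q0=[P3,P4] Q1=[P1,P2] Q2=[]
t=20-21: P3@Q0 runs 1, rem=5, I/O yield, promote→Q0. Q0=[P4,P3] Q1=[P1,P2] Q2=[]
t=21-22: P4@Q0 runs 1, rem=5, I/O yield, promote→Q0. Q0=[P3,P4] Q1=[P1,P2] Q2=[]
t=22-23: P3@Q0 runs 1, rem=4, I/O yield, promote→Q0. Q0=[P4,P3] Q1=[P1,P2] Q2=[]
t=23-24: P4@Q0 runs 1, rem=4, I/O yield, promote→Q0. Q0=[P3,P4] Q1=[P1,P2] Q2=[]
t=24-25: P3@Q0 runs 1, rem=3, I/O yield, promote→Q0. Q0=[P4,P3] Q1=[P1,P2] Q2=[]
t=25-26: P4@Q0 runs 1, rem=3, I/O yield, promote→Q0. Q0=[P3,P4] Q1=[P1,P2] Q2=[]
t=26-27: P3@Q0 runs 1, rem=2, I/O yield, promote→Q0. Q0=[P4,P3] Q1=[P1,P2] Q2=[]
t=27-28: P4@Q0 runs 1, rem=2, I/O yield, promote→Q0. Q0=[P3,P4] Q1=[P1,P2] Q2=[]
t=28-29: P3@Q0 runs 1, rem=1, I/O yield, promote→Q0. Q0=[P4,P3] Q1=[P1,P2] Q2=[]
t=29-30: P4@Q0 runs 1, rem=1, I/O yield, promote→Q0. Q0=[P3,P4] Q1=[P1,P2] Q2=[]
t=30-31: P3@Q0 runs 1, rem=0, completes. Q0=[P4] Q1=[P1,P2] Q2=[]
t=31-32: P4@Q0 runs 1, rem=0, completes. Q0=[] Q1=[P1,P2] Q2=[]
t=32-38: P1@Q1 runs 6, rem=5, quantum used, demote→Q2. Q0=[] Q1=[P2] Q2=[P1]
t=38-44: P2@Q1 runs 6, rem=2, quantum used, demote→Q2. Q0=[] Q1=[] Q2=[P1,P2]
t=44-49: P1@Q2 runs 5, rem=0, completes. Q0=[] Q1=[] Q2=[P2]
t=49-51: P2@Q2 runs 2, rem=0, completes. Q0=[] Q1=[] Q2=[]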